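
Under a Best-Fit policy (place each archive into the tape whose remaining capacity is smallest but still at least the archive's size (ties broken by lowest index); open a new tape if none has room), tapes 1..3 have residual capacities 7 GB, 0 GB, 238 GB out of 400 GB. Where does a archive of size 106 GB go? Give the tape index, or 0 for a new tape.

3

Tapes with room: tape 3 (238 GB).
Tightest fit is tape 3 with 238 GB free.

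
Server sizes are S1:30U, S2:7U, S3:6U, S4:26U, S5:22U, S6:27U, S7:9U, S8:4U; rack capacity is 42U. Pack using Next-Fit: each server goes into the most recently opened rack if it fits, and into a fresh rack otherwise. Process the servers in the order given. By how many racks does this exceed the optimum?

0

Next-Fit: [30,7] [6,26] [22] [27,9,4] → 4 racks.
Total size 131U; any packing needs at least ⌈131/42⌉ = 4 racks.
So 4 is already optimal.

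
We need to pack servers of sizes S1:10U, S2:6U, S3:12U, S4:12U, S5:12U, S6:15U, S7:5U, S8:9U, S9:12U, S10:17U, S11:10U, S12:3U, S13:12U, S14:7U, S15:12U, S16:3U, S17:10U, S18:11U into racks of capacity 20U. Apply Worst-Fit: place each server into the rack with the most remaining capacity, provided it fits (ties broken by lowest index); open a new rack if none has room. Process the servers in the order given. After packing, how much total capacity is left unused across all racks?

Put S1 (10U) in rack 1; 10U remain.
Put S2 (6U) in rack 1; 4U remain.
Put S3 (12U) in rack 2; 8U remain.
Put S4 (12U) in rack 3; 8U remain.
Put S5 (12U) in rack 4; 8U remain.
Put S6 (15U) in rack 5; 5U remain.
Put S7 (5U) in rack 2; 3U remain.
Put S8 (9U) in rack 6; 11U remain.
Put S9 (12U) in rack 7; 8U remain.
Put S10 (17U) in rack 8; 3U remain.
Put S11 (10U) in rack 6; 1U remain.
Put S12 (3U) in rack 3; 5U remain.
Put S13 (12U) in rack 9; 8U remain.
Put S14 (7U) in rack 4; 1U remain.
Put S15 (12U) in rack 10; 8U remain.
Put S16 (3U) in rack 7; 5U remain.
Put S17 (10U) in rack 11; 10U remain.
Put S18 (11U) in rack 12; 9U remain.
12 racks × 20U = 240U; used 178U; unused 62U.

62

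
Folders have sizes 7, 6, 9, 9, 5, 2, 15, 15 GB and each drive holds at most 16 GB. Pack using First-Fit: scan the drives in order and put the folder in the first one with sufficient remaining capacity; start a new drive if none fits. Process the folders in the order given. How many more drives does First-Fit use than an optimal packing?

0

First-Fit: [7,6,2] [9,5] [9] [15] [15] → 5 drives.
Total size 68 GB; any packing needs at least ⌈68/16⌉ = 5 drives.
So 5 is already optimal.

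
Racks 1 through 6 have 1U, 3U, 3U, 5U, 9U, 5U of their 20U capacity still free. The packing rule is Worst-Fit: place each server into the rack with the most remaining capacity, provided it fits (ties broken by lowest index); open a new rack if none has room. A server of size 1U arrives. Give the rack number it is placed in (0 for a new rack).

5

Racks with room: rack 1 (1U), rack 2 (3U), rack 3 (3U), rack 4 (5U), rack 5 (9U), rack 6 (5U).
Most room is rack 5 with 9U free.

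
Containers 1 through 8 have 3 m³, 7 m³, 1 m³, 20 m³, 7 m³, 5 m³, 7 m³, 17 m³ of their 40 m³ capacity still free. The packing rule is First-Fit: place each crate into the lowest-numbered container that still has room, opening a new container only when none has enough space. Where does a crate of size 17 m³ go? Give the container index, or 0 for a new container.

4

Containers with room: container 4 (20 m³), container 8 (17 m³).
The first with room is container 4.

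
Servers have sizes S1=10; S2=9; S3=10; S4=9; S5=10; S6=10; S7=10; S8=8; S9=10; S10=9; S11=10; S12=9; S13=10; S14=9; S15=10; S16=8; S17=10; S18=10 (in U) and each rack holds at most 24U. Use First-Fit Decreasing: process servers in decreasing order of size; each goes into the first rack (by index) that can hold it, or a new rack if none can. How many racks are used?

Sorted descending: 10, 10, 10, 10, 10, 10, 10, 10, 10, 10, 10, 9, 9, 9, 9, 9, 8, 8.
Put 10U in rack 1; 14U remain.
Put 10U in rack 1; 4U remain.
Put 10U in rack 2; 14U remain.
Put 10U in rack 2; 4U remain.
Put 10U in rack 3; 14U remain.
Put 10U in rack 3; 4U remain.
Put 10U in rack 4; 14U remain.
Put 10U in rack 4; 4U remain.
Put 10U in rack 5; 14U remain.
Put 10U in rack 5; 4U remain.
Put 10U in rack 6; 14U remain.
Put 9U in rack 6; 5U remain.
Put 9U in rack 7; 15U remain.
Put 9U in rack 7; 6U remain.
Put 9U in rack 8; 15U remain.
Put 9U in rack 8; 6U remain.
Put 8U in rack 9; 16U remain.
Put 8U in rack 9; 8U remain.

9 racks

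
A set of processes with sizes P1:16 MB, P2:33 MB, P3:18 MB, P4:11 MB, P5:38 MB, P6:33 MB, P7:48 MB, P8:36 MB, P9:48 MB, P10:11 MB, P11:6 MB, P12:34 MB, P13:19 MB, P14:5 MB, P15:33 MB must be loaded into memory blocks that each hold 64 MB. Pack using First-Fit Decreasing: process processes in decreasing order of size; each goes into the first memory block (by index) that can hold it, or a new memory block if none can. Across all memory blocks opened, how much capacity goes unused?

123

Sorted descending: 48, 48, 38, 36, 34, 33, 33, 33, 19, 18, 16, 11, 11, 6, 5.
48 MB → memory block 1 (remaining 16 MB)
48 MB → memory block 2 (remaining 16 MB)
38 MB → memory block 3 (remaining 26 MB)
36 MB → memory block 4 (remaining 28 MB)
34 MB → memory block 5 (remaining 30 MB)
33 MB → memory block 6 (remaining 31 MB)
33 MB → memory block 7 (remaining 31 MB)
33 MB → memory block 8 (remaining 31 MB)
19 MB → memory block 3 (remaining 7 MB)
18 MB → memory block 4 (remaining 10 MB)
16 MB → memory block 1 (remaining 0 MB)
11 MB → memory block 2 (remaining 5 MB)
11 MB → memory block 5 (remaining 19 MB)
6 MB → memory block 3 (remaining 1 MB)
5 MB → memory block 2 (remaining 0 MB)
8 memory blocks × 64 MB = 512 MB; used 389 MB; unused 123 MB.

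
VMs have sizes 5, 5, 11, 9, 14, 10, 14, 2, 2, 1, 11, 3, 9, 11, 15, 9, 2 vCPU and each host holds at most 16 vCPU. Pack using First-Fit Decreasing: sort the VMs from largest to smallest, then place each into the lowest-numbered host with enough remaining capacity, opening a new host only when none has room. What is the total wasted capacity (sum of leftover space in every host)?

Sorted descending: 15, 14, 14, 11, 11, 11, 10, 9, 9, 9, 5, 5, 3, 2, 2, 2, 1.
Put 15 vCPU in host 1; 1 vCPU remain.
Put 14 vCPU in host 2; 2 vCPU remain.
Put 14 vCPU in host 3; 2 vCPU remain.
Put 11 vCPU in host 4; 5 vCPU remain.
Put 11 vCPU in host 5; 5 vCPU remain.
Put 11 vCPU in host 6; 5 vCPU remain.
Put 10 vCPU in host 7; 6 vCPU remain.
Put 9 vCPU in host 8; 7 vCPU remain.
Put 9 vCPU in host 9; 7 vCPU remain.
Put 9 vCPU in host 10; 7 vCPU remain.
Put 5 vCPU in host 4; 0 vCPU remain.
Put 5 vCPU in host 5; 0 vCPU remain.
Put 3 vCPU in host 6; 2 vCPU remain.
Put 2 vCPU in host 2; 0 vCPU remain.
Put 2 vCPU in host 3; 0 vCPU remain.
Put 2 vCPU in host 6; 0 vCPU remain.
Put 1 vCPU in host 1; 0 vCPU remain.
10 hosts × 16 vCPU = 160 vCPU; used 133 vCPU; unused 27 vCPU.

27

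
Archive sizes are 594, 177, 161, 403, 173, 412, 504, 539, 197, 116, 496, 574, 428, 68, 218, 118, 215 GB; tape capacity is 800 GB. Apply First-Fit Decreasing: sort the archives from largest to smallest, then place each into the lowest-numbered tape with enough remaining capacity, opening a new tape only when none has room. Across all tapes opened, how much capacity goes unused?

1007

Sorted descending: 594, 574, 539, 504, 496, 428, 412, 403, 218, 215, 197, 177, 173, 161, 118, 116, 68.
594 GB → tape 1 (remaining 206 GB)
574 GB → tape 2 (remaining 226 GB)
539 GB → tape 3 (remaining 261 GB)
504 GB → tape 4 (remaining 296 GB)
496 GB → tape 5 (remaining 304 GB)
428 GB → tape 6 (remaining 372 GB)
412 GB → tape 7 (remaining 388 GB)
403 GB → tape 8 (remaining 397 GB)
218 GB → tape 2 (remaining 8 GB)
215 GB → tape 3 (remaining 46 GB)
197 GB → tape 1 (remaining 9 GB)
177 GB → tape 4 (remaining 119 GB)
173 GB → tape 5 (remaining 131 GB)
161 GB → tape 6 (remaining 211 GB)
118 GB → tape 4 (remaining 1 GB)
116 GB → tape 5 (remaining 15 GB)
68 GB → tape 6 (remaining 143 GB)
8 tapes × 800 GB = 6400 GB; used 5393 GB; unused 1007 GB.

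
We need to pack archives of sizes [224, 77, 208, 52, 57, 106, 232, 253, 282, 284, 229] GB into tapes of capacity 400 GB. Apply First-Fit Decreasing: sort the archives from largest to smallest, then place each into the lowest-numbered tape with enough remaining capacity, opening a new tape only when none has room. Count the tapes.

Sorted descending: 284, 282, 253, 232, 229, 224, 208, 106, 77, 57, 52.
284 GB → tape 1 (remaining 116 GB)
282 GB → tape 2 (remaining 118 GB)
253 GB → tape 3 (remaining 147 GB)
232 GB → tape 4 (remaining 168 GB)
229 GB → tape 5 (remaining 171 GB)
224 GB → tape 6 (remaining 176 GB)
208 GB → tape 7 (remaining 192 GB)
106 GB → tape 1 (remaining 10 GB)
77 GB → tape 2 (remaining 41 GB)
57 GB → tape 3 (remaining 90 GB)
52 GB → tape 3 (remaining 38 GB)
Final tapes: [284,106] [282,77] [253,57,52] [232] [229] [224] [208].

7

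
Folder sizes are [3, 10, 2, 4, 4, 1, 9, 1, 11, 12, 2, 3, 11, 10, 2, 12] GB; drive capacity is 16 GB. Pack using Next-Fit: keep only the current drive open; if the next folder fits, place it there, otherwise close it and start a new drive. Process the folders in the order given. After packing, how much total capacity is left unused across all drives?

31

Put 3 GB in drive 1; 13 GB remain.
Put 10 GB in drive 1; 3 GB remain.
Put 2 GB in drive 1; 1 GB remain.
Put 4 GB in drive 2; 12 GB remain.
Put 4 GB in drive 2; 8 GB remain.
Put 1 GB in drive 2; 7 GB remain.
Put 9 GB in drive 3; 7 GB remain.
Put 1 GB in drive 3; 6 GB remain.
Put 11 GB in drive 4; 5 GB remain.
Put 12 GB in drive 5; 4 GB remain.
Put 2 GB in drive 5; 2 GB remain.
Put 3 GB in drive 6; 13 GB remain.
Put 11 GB in drive 6; 2 GB remain.
Put 10 GB in drive 7; 6 GB remain.
Put 2 GB in drive 7; 4 GB remain.
Put 12 GB in drive 8; 4 GB remain.
8 drives × 16 GB = 128 GB; used 97 GB; unused 31 GB.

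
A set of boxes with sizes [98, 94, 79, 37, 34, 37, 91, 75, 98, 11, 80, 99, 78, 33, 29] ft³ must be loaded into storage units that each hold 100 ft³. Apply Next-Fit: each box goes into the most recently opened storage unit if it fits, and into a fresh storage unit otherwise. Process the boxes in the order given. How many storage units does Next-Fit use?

12

98 ft³ → storage unit 1 (remaining 2 ft³)
94 ft³ → storage unit 2 (remaining 6 ft³)
79 ft³ → storage unit 3 (remaining 21 ft³)
37 ft³ → storage unit 4 (remaining 63 ft³)
34 ft³ → storage unit 4 (remaining 29 ft³)
37 ft³ → storage unit 5 (remaining 63 ft³)
91 ft³ → storage unit 6 (remaining 9 ft³)
75 ft³ → storage unit 7 (remaining 25 ft³)
98 ft³ → storage unit 8 (remaining 2 ft³)
11 ft³ → storage unit 9 (remaining 89 ft³)
80 ft³ → storage unit 9 (remaining 9 ft³)
99 ft³ → storage unit 10 (remaining 1 ft³)
78 ft³ → storage unit 11 (remaining 22 ft³)
33 ft³ → storage unit 12 (remaining 67 ft³)
29 ft³ → storage unit 12 (remaining 38 ft³)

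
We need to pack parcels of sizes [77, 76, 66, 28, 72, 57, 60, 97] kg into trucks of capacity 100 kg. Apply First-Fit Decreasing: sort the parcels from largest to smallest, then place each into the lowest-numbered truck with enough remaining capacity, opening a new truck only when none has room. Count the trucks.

7

Sorted descending: 97, 77, 76, 72, 66, 60, 57, 28.
Put 97 kg in truck 1; 3 kg remain.
Put 77 kg in truck 2; 23 kg remain.
Put 76 kg in truck 3; 24 kg remain.
Put 72 kg in truck 4; 28 kg remain.
Put 66 kg in truck 5; 34 kg remain.
Put 60 kg in truck 6; 40 kg remain.
Put 57 kg in truck 7; 43 kg remain.
Put 28 kg in truck 4; 0 kg remain.
Final trucks: [97] [77] [76] [72,28] [66] [60] [57].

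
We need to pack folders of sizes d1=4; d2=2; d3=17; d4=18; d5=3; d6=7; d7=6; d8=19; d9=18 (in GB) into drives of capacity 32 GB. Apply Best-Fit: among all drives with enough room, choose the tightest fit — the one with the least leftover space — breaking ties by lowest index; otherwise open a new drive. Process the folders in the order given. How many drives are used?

4

drive 1: place d1 (4 GB), 28 GB left
drive 1: place d2 (2 GB), 26 GB left
drive 1: place d3 (17 GB), 9 GB left
drive 2: place d4 (18 GB), 14 GB left
drive 1: place d5 (3 GB), 6 GB left
drive 2: place d6 (7 GB), 7 GB left
drive 1: place d7 (6 GB), 0 GB left
drive 3: place d8 (19 GB), 13 GB left
drive 4: place d9 (18 GB), 14 GB left
Final drives: [4,2,17,3,6] [18,7] [19] [18].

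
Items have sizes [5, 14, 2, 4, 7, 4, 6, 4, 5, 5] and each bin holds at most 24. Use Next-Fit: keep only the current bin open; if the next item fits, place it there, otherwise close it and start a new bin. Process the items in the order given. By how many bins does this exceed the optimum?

Next-Fit: [5,14,2] [4,7,4,6] [4,5,5] → 3 bins.
Total size 56; any packing needs at least ⌈56/24⌉ = 3 bins.
So 3 is already optimal.

0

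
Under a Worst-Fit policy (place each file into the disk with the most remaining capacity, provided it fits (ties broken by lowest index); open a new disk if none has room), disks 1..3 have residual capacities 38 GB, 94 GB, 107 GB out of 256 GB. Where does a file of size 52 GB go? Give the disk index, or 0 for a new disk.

3

Disks with room: disk 2 (94 GB), disk 3 (107 GB).
Most room is disk 3 with 107 GB free.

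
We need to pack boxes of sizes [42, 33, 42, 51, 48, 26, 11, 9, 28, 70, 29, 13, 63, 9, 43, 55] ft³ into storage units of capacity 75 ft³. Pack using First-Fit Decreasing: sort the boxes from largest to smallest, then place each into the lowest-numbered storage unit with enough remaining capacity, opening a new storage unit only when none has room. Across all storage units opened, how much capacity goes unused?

Sorted descending: 70, 63, 55, 51, 48, 43, 42, 42, 33, 29, 28, 26, 13, 11, 9, 9.
70 ft³ → storage unit 1 (remaining 5 ft³)
63 ft³ → storage unit 2 (remaining 12 ft³)
55 ft³ → storage unit 3 (remaining 20 ft³)
51 ft³ → storage unit 4 (remaining 24 ft³)
48 ft³ → storage unit 5 (remaining 27 ft³)
43 ft³ → storage unit 6 (remaining 32 ft³)
42 ft³ → storage unit 7 (remaining 33 ft³)
42 ft³ → storage unit 8 (remaining 33 ft³)
33 ft³ → storage unit 7 (remaining 0 ft³)
29 ft³ → storage unit 6 (remaining 3 ft³)
28 ft³ → storage unit 8 (remaining 5 ft³)
26 ft³ → storage unit 5 (remaining 1 ft³)
13 ft³ → storage unit 3 (remaining 7 ft³)
11 ft³ → storage unit 2 (remaining 1 ft³)
9 ft³ → storage unit 4 (remaining 15 ft³)
9 ft³ → storage unit 4 (remaining 6 ft³)
8 storage units × 75 ft³ = 600 ft³; used 572 ft³; unused 28 ft³.

28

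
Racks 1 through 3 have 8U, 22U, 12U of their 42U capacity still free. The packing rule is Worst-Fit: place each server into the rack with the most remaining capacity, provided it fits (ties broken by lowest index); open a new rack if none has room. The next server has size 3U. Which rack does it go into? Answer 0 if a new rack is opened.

2

Racks with room: rack 1 (8U), rack 2 (22U), rack 3 (12U).
Most room is rack 2 with 22U free.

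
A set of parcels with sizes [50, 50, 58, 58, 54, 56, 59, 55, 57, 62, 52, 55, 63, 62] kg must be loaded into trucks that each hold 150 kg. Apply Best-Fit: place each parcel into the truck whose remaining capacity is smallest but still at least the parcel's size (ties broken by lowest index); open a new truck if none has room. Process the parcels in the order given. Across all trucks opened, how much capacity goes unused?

259

truck 1: place 50 kg, 100 kg left
truck 1: place 50 kg, 50 kg left
truck 2: place 58 kg, 92 kg left
truck 2: place 58 kg, 34 kg left
truck 3: place 54 kg, 96 kg left
truck 3: place 56 kg, 40 kg left
truck 4: place 59 kg, 91 kg left
truck 4: place 55 kg, 36 kg left
truck 5: place 57 kg, 93 kg left
truck 5: place 62 kg, 31 kg left
truck 6: place 52 kg, 98 kg left
truck 6: place 55 kg, 43 kg left
truck 7: place 63 kg, 87 kg left
truck 7: place 62 kg, 25 kg left
7 trucks × 150 kg = 1050 kg; used 791 kg; unused 259 kg.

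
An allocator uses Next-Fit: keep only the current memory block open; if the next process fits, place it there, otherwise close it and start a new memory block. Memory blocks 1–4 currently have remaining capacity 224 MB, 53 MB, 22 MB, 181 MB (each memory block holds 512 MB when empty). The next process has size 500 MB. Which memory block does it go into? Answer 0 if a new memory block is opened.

0

Next-Fit only looks at memory block 4, which has 181 MB free.
500 MB does not fit, so a new memory block is opened.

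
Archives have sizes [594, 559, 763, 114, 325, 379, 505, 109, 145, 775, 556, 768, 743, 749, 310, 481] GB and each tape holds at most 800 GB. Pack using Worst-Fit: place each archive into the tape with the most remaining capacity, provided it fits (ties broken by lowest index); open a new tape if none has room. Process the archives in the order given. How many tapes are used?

11

594 GB → tape 1 (remaining 206 GB)
559 GB → tape 2 (remaining 241 GB)
763 GB → tape 3 (remaining 37 GB)
114 GB → tape 2 (remaining 127 GB)
325 GB → tape 4 (remaining 475 GB)
379 GB → tape 4 (remaining 96 GB)
505 GB → tape 5 (remaining 295 GB)
109 GB → tape 5 (remaining 186 GB)
145 GB → tape 1 (remaining 61 GB)
775 GB → tape 6 (remaining 25 GB)
556 GB → tape 7 (remaining 244 GB)
768 GB → tape 8 (remaining 32 GB)
743 GB → tape 9 (remaining 57 GB)
749 GB → tape 10 (remaining 51 GB)
310 GB → tape 11 (remaining 490 GB)
481 GB → tape 11 (remaining 9 GB)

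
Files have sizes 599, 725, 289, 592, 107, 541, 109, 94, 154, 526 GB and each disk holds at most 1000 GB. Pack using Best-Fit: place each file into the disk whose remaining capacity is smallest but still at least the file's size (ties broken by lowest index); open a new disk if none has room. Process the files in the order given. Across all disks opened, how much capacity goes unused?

599 GB → disk 1 (remaining 401 GB)
725 GB → disk 2 (remaining 275 GB)
289 GB → disk 1 (remaining 112 GB)
592 GB → disk 3 (remaining 408 GB)
107 GB → disk 1 (remaining 5 GB)
541 GB → disk 4 (remaining 459 GB)
109 GB → disk 2 (remaining 166 GB)
94 GB → disk 2 (remaining 72 GB)
154 GB → disk 3 (remaining 254 GB)
526 GB → disk 5 (remaining 474 GB)
5 disks × 1000 GB = 5000 GB; used 3736 GB; unused 1264 GB.

1264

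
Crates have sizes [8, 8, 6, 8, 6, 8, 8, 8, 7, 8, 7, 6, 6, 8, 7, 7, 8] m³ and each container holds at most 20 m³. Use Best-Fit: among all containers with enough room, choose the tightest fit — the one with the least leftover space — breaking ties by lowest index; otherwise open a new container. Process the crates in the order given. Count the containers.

8 containers

Put 8 m³ in container 1; 12 m³ remain.
Put 8 m³ in container 1; 4 m³ remain.
Put 6 m³ in container 2; 14 m³ remain.
Put 8 m³ in container 2; 6 m³ remain.
Put 6 m³ in container 2; 0 m³ remain.
Put 8 m³ in container 3; 12 m³ remain.
Put 8 m³ in container 3; 4 m³ remain.
Put 8 m³ in container 4; 12 m³ remain.
Put 7 m³ in container 4; 5 m³ remain.
Put 8 m³ in container 5; 12 m³ remain.
Put 7 m³ in container 5; 5 m³ remain.
Put 6 m³ in container 6; 14 m³ remain.
Put 6 m³ in container 6; 8 m³ remain.
Put 8 m³ in container 6; 0 m³ remain.
Put 7 m³ in container 7; 13 m³ remain.
Put 7 m³ in container 7; 6 m³ remain.
Put 8 m³ in container 8; 12 m³ remain.
Final containers: [8,8] [6,8,6] [8,8] [8,7] [8,7] [6,6,8] [7,7] [8].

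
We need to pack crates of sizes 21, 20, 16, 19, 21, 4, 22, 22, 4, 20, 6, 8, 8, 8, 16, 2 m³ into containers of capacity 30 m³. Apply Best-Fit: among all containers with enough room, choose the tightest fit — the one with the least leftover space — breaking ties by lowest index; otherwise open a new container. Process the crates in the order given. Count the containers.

9

Put 21 m³ in container 1; 9 m³ remain.
Put 20 m³ in container 2; 10 m³ remain.
Put 16 m³ in container 3; 14 m³ remain.
Put 19 m³ in container 4; 11 m³ remain.
Put 21 m³ in container 5; 9 m³ remain.
Put 4 m³ in container 1; 5 m³ remain.
Put 22 m³ in container 6; 8 m³ remain.
Put 22 m³ in container 7; 8 m³ remain.
Put 4 m³ in container 1; 1 m³ remain.
Put 20 m³ in container 8; 10 m³ remain.
Put 6 m³ in container 6; 2 m³ remain.
Put 8 m³ in container 7; 0 m³ remain.
Put 8 m³ in container 5; 1 m³ remain.
Put 8 m³ in container 2; 2 m³ remain.
Put 16 m³ in container 9; 14 m³ remain.
Put 2 m³ in container 2; 0 m³ remain.
Final containers: [21,4,4] [20,8,2] [16] [19] [21,8] [22,6] [22,8] [20] [16].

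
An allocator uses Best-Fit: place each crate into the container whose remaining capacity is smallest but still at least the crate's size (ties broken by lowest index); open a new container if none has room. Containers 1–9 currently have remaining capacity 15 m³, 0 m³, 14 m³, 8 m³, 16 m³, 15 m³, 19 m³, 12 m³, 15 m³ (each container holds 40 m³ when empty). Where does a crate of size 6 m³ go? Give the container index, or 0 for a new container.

4

Containers with room: container 1 (15 m³), container 3 (14 m³), container 4 (8 m³), container 5 (16 m³), container 6 (15 m³), container 7 (19 m³), container 8 (12 m³), container 9 (15 m³).
Tightest fit is container 4 with 8 m³ free.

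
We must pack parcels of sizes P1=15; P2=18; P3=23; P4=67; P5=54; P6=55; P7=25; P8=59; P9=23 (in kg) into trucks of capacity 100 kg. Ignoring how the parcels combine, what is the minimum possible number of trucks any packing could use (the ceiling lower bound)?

Total size = 15 + 18 + 23 + 67 + 54 + 55 + 25 + 59 + 23 = 339 kg.
⌈339 / 100⌉ = 4.

4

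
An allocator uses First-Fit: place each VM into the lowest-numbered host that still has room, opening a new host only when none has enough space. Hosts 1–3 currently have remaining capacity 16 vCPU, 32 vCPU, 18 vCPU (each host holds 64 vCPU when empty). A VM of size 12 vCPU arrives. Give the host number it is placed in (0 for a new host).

Hosts with room: host 1 (16 vCPU), host 2 (32 vCPU), host 3 (18 vCPU).
The first with room is host 1.

1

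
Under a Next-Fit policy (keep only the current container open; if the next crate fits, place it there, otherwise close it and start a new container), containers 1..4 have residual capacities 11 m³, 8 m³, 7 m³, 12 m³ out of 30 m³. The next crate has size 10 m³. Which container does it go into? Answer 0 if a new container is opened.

Next-Fit only looks at container 4, which has 12 m³ free.
10 m³ fits there.

4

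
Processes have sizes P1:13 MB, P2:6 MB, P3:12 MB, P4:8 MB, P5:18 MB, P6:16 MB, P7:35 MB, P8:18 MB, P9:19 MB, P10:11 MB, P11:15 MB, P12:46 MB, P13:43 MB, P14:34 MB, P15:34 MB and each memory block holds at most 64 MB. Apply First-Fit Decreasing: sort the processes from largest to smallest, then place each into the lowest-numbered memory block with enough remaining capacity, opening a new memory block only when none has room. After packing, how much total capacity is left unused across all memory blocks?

56

Sorted descending: 46, 43, 35, 34, 34, 19, 18, 18, 16, 15, 13, 12, 11, 8, 6.
46 MB → memory block 1 (remaining 18 MB)
43 MB → memory block 2 (remaining 21 MB)
35 MB → memory block 3 (remaining 29 MB)
34 MB → memory block 4 (remaining 30 MB)
34 MB → memory block 5 (remaining 30 MB)
19 MB → memory block 2 (remaining 2 MB)
18 MB → memory block 1 (remaining 0 MB)
18 MB → memory block 3 (remaining 11 MB)
16 MB → memory block 4 (remaining 14 MB)
15 MB → memory block 5 (remaining 15 MB)
13 MB → memory block 4 (remaining 1 MB)
12 MB → memory block 5 (remaining 3 MB)
11 MB → memory block 3 (remaining 0 MB)
8 MB → memory block 6 (remaining 56 MB)
6 MB → memory block 6 (remaining 50 MB)
6 memory blocks × 64 MB = 384 MB; used 328 MB; unused 56 MB.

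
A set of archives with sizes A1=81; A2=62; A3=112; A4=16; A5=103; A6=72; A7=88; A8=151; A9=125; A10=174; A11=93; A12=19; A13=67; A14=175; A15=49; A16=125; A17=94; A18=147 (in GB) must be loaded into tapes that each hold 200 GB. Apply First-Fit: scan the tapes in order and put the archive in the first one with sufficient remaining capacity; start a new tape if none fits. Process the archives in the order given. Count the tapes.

10

tape 1: place A1 (81 GB), 119 GB left
tape 1: place A2 (62 GB), 57 GB left
tape 2: place A3 (112 GB), 88 GB left
tape 1: place A4 (16 GB), 41 GB left
tape 3: place A5 (103 GB), 97 GB left
tape 2: place A6 (72 GB), 16 GB left
tape 3: place A7 (88 GB), 9 GB left
tape 4: place A8 (151 GB), 49 GB left
tape 5: place A9 (125 GB), 75 GB left
tape 6: place A10 (174 GB), 26 GB left
tape 7: place A11 (93 GB), 107 GB left
tape 1: place A12 (19 GB), 22 GB left
tape 5: place A13 (67 GB), 8 GB left
tape 8: place A14 (175 GB), 25 GB left
tape 4: place A15 (49 GB), 0 GB left
tape 9: place A16 (125 GB), 75 GB left
tape 7: place A17 (94 GB), 13 GB left
tape 10: place A18 (147 GB), 53 GB left
Final tapes: [81,62,16,19] [112,72] [103,88] [151,49] [125,67] [174] [93,94] [175] [125] [147].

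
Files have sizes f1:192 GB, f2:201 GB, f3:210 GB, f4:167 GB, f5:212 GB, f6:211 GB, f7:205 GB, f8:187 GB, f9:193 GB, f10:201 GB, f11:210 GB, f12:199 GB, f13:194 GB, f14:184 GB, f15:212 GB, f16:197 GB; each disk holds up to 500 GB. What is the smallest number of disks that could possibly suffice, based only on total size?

7 disks

Total size = 192 + 201 + 210 + 167 + 212 + 211 + 205 + 187 + 193 + 201 + 210 + 199 + 194 + 184 + 212 + 197 = 3175 GB.
⌈3175 / 500⌉ = 7.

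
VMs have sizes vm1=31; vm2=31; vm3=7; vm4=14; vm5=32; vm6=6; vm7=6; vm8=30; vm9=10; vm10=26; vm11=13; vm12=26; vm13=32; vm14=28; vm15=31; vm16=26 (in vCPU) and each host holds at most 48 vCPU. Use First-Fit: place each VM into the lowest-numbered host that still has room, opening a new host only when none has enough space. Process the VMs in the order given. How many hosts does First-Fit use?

host 1: place vm1 (31 vCPU), 17 vCPU left
host 2: place vm2 (31 vCPU), 17 vCPU left
host 1: place vm3 (7 vCPU), 10 vCPU left
host 2: place vm4 (14 vCPU), 3 vCPU left
host 3: place vm5 (32 vCPU), 16 vCPU left
host 1: place vm6 (6 vCPU), 4 vCPU left
host 3: place vm7 (6 vCPU), 10 vCPU left
host 4: place vm8 (30 vCPU), 18 vCPU left
host 3: place vm9 (10 vCPU), 0 vCPU left
host 5: place vm10 (26 vCPU), 22 vCPU left
host 4: place vm11 (13 vCPU), 5 vCPU left
host 6: place vm12 (26 vCPU), 22 vCPU left
host 7: place vm13 (32 vCPU), 16 vCPU left
host 8: place vm14 (28 vCPU), 20 vCPU left
host 9: place vm15 (31 vCPU), 17 vCPU left
host 10: place vm16 (26 vCPU), 22 vCPU left

10 hosts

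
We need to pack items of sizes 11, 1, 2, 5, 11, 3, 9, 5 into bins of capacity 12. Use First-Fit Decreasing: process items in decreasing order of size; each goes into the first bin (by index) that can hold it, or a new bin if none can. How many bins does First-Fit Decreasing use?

4

Sorted descending: 11, 11, 9, 5, 5, 3, 2, 1.
bin 1: place 11, 1 left
bin 2: place 11, 1 left
bin 3: place 9, 3 left
bin 4: place 5, 7 left
bin 4: place 5, 2 left
bin 3: place 3, 0 left
bin 4: place 2, 0 left
bin 1: place 1, 0 left
Final bins: [11,1] [11] [9,3] [5,5,2].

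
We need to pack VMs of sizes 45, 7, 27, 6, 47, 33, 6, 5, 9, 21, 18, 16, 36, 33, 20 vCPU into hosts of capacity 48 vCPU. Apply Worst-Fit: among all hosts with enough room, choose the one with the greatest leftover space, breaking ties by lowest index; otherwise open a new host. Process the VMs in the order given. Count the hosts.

45 vCPU → host 1 (remaining 3 vCPU)
7 vCPU → host 2 (remaining 41 vCPU)
27 vCPU → host 2 (remaining 14 vCPU)
6 vCPU → host 2 (remaining 8 vCPU)
47 vCPU → host 3 (remaining 1 vCPU)
33 vCPU → host 4 (remaining 15 vCPU)
6 vCPU → host 4 (remaining 9 vCPU)
5 vCPU → host 4 (remaining 4 vCPU)
9 vCPU → host 5 (remaining 39 vCPU)
21 vCPU → host 5 (remaining 18 vCPU)
18 vCPU → host 5 (remaining 0 vCPU)
16 vCPU → host 6 (remaining 32 vCPU)
36 vCPU → host 7 (remaining 12 vCPU)
33 vCPU → host 8 (remaining 15 vCPU)
20 vCPU → host 6 (remaining 12 vCPU)

8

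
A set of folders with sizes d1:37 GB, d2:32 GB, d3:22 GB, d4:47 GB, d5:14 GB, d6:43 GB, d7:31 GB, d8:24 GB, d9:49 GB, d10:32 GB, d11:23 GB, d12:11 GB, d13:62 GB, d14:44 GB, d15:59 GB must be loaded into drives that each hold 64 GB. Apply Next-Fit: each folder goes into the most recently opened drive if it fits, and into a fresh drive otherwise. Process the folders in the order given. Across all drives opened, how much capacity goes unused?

drive 1: place d1 (37 GB), 27 GB left
drive 2: place d2 (32 GB), 32 GB left
drive 2: place d3 (22 GB), 10 GB left
drive 3: place d4 (47 GB), 17 GB left
drive 3: place d5 (14 GB), 3 GB left
drive 4: place d6 (43 GB), 21 GB left
drive 5: place d7 (31 GB), 33 GB left
drive 5: place d8 (24 GB), 9 GB left
drive 6: place d9 (49 GB), 15 GB left
drive 7: place d10 (32 GB), 32 GB left
drive 7: place d11 (23 GB), 9 GB left
drive 8: place d12 (11 GB), 53 GB left
drive 9: place d13 (62 GB), 2 GB left
drive 10: place d14 (44 GB), 20 GB left
drive 11: place d15 (59 GB), 5 GB left
11 drives × 64 GB = 704 GB; used 530 GB; unused 174 GB.

174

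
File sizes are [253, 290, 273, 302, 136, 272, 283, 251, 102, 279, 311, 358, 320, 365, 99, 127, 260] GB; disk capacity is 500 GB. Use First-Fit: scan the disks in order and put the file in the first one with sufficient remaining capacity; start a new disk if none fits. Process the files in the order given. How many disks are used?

13

253 GB → disk 1 (remaining 247 GB)
290 GB → disk 2 (remaining 210 GB)
273 GB → disk 3 (remaining 227 GB)
302 GB → disk 4 (remaining 198 GB)
136 GB → disk 1 (remaining 111 GB)
272 GB → disk 5 (remaining 228 GB)
283 GB → disk 6 (remaining 217 GB)
251 GB → disk 7 (remaining 249 GB)
102 GB → disk 1 (remaining 9 GB)
279 GB → disk 8 (remaining 221 GB)
311 GB → disk 9 (remaining 189 GB)
358 GB → disk 10 (remaining 142 GB)
320 GB → disk 11 (remaining 180 GB)
365 GB → disk 12 (remaining 135 GB)
99 GB → disk 2 (remaining 111 GB)
127 GB → disk 3 (remaining 100 GB)
260 GB → disk 13 (remaining 240 GB)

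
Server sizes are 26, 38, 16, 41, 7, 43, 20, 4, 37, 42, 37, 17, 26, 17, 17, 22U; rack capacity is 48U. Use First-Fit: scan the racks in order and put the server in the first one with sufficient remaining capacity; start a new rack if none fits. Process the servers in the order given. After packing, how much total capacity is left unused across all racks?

Put 26U in rack 1; 22U remain.
Put 38U in rack 2; 10U remain.
Put 16U in rack 1; 6U remain.
Put 41U in rack 3; 7U remain.
Put 7U in rack 2; 3U remain.
Put 43U in rack 4; 5U remain.
Put 20U in rack 5; 28U remain.
Put 4U in rack 1; 2U remain.
Put 37U in rack 6; 11U remain.
Put 42U in rack 7; 6U remain.
Put 37U in rack 8; 11U remain.
Put 17U in rack 5; 11U remain.
Put 26U in rack 9; 22U remain.
Put 17U in rack 9; 5U remain.
Put 17U in rack 10; 31U remain.
Put 22U in rack 10; 9U remain.
10 racks × 48U = 480U; used 410U; unused 70U.

70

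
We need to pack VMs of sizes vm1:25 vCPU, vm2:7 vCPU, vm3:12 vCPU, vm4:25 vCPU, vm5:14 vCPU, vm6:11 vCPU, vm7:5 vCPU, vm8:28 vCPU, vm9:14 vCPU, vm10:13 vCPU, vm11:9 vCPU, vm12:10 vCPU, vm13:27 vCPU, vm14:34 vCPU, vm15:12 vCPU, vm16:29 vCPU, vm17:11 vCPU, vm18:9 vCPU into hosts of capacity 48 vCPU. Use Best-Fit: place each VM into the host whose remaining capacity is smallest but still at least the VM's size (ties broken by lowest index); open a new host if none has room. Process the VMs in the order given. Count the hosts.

7 hosts

host 1: place vm1 (25 vCPU), 23 vCPU left
host 1: place vm2 (7 vCPU), 16 vCPU left
host 1: place vm3 (12 vCPU), 4 vCPU left
host 2: place vm4 (25 vCPU), 23 vCPU left
host 2: place vm5 (14 vCPU), 9 vCPU left
host 3: place vm6 (11 vCPU), 37 vCPU left
host 2: place vm7 (5 vCPU), 4 vCPU left
host 3: place vm8 (28 vCPU), 9 vCPU left
host 4: place vm9 (14 vCPU), 34 vCPU left
host 4: place vm10 (13 vCPU), 21 vCPU left
host 3: place vm11 (9 vCPU), 0 vCPU left
host 4: place vm12 (10 vCPU), 11 vCPU left
host 5: place vm13 (27 vCPU), 21 vCPU left
host 6: place vm14 (34 vCPU), 14 vCPU left
host 6: place vm15 (12 vCPU), 2 vCPU left
host 7: place vm16 (29 vCPU), 19 vCPU left
host 4: place vm17 (11 vCPU), 0 vCPU left
host 7: place vm18 (9 vCPU), 10 vCPU left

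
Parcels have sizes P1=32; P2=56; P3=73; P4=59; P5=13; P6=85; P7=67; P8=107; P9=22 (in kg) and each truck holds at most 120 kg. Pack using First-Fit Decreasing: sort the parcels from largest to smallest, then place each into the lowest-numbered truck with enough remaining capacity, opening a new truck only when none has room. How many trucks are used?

5 trucks

Sorted descending: 107, 85, 73, 67, 59, 56, 32, 22, 13.
107 kg → truck 1 (remaining 13 kg)
85 kg → truck 2 (remaining 35 kg)
73 kg → truck 3 (remaining 47 kg)
67 kg → truck 4 (remaining 53 kg)
59 kg → truck 5 (remaining 61 kg)
56 kg → truck 5 (remaining 5 kg)
32 kg → truck 2 (remaining 3 kg)
22 kg → truck 3 (remaining 25 kg)
13 kg → truck 1 (remaining 0 kg)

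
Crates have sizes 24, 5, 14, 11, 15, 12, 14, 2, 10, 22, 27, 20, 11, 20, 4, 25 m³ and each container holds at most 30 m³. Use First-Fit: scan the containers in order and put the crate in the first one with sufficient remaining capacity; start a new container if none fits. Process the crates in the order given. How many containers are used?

10 containers

Put 24 m³ in container 1; 6 m³ remain.
Put 5 m³ in container 1; 1 m³ remain.
Put 14 m³ in container 2; 16 m³ remain.
Put 11 m³ in container 2; 5 m³ remain.
Put 15 m³ in container 3; 15 m³ remain.
Put 12 m³ in container 3; 3 m³ remain.
Put 14 m³ in container 4; 16 m³ remain.
Put 2 m³ in container 2; 3 m³ remain.
Put 10 m³ in container 4; 6 m³ remain.
Put 22 m³ in container 5; 8 m³ remain.
Put 27 m³ in container 6; 3 m³ remain.
Put 20 m³ in container 7; 10 m³ remain.
Put 11 m³ in container 8; 19 m³ remain.
Put 20 m³ in container 9; 10 m³ remain.
Put 4 m³ in container 4; 2 m³ remain.
Put 25 m³ in container 10; 5 m³ remain.
Final containers: [24,5] [14,11,2] [15,12] [14,10,4] [22] [27] [20] [11] [20] [25].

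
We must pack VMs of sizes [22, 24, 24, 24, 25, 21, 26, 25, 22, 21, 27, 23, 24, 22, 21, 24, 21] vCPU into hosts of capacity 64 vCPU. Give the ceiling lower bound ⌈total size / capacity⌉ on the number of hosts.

Total size = 22 + 24 + 24 + 24 + 25 + 21 + 26 + 25 + 22 + 21 + 27 + 23 + 24 + 22 + 21 + 24 + 21 = 396 vCPU.
⌈396 / 64⌉ = 7.

7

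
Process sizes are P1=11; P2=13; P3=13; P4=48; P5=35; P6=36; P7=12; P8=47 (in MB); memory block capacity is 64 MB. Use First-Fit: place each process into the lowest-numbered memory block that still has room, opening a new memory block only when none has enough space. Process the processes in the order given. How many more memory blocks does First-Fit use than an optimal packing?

First-Fit: [11,13,13,12] [48] [35] [36] [47] → 5 memory blocks.
Total size 215 MB; any packing needs at least ⌈215/64⌉ = 4 memory blocks.
An optimal packing achieves that bound: [48,13] [47,13] [36,12,11] [35] → 4 memory blocks.
Excess: 5 − 4 = 1.

1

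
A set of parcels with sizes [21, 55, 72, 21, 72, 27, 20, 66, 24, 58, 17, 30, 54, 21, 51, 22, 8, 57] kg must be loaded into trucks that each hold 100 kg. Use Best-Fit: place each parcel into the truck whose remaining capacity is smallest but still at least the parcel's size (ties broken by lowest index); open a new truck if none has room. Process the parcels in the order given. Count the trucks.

Put 21 kg in truck 1; 79 kg remain.
Put 55 kg in truck 1; 24 kg remain.
Put 72 kg in truck 2; 28 kg remain.
Put 21 kg in truck 1; 3 kg remain.
Put 72 kg in truck 3; 28 kg remain.
Put 27 kg in truck 2; 1 kg remain.
Put 20 kg in truck 3; 8 kg remain.
Put 66 kg in truck 4; 34 kg remain.
Put 24 kg in truck 4; 10 kg remain.
Put 58 kg in truck 5; 42 kg remain.
Put 17 kg in truck 5; 25 kg remain.
Put 30 kg in truck 6; 70 kg remain.
Put 54 kg in truck 6; 16 kg remain.
Put 21 kg in truck 5; 4 kg remain.
Put 51 kg in truck 7; 49 kg remain.
Put 22 kg in truck 7; 27 kg remain.
Put 8 kg in truck 3; 0 kg remain.
Put 57 kg in truck 8; 43 kg remain.

8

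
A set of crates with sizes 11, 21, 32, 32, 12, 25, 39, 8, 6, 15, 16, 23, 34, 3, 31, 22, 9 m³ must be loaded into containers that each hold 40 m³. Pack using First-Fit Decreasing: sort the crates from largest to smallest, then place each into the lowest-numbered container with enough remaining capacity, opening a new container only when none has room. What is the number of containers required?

Sorted descending: 39, 34, 32, 32, 31, 25, 23, 22, 21, 16, 15, 12, 11, 9, 8, 6, 3.
Put 39 m³ in container 1; 1 m³ remain.
Put 34 m³ in container 2; 6 m³ remain.
Put 32 m³ in container 3; 8 m³ remain.
Put 32 m³ in container 4; 8 m³ remain.
Put 31 m³ in container 5; 9 m³ remain.
Put 25 m³ in container 6; 15 m³ remain.
Put 23 m³ in container 7; 17 m³ remain.
Put 22 m³ in container 8; 18 m³ remain.
Put 21 m³ in container 9; 19 m³ remain.
Put 16 m³ in container 7; 1 m³ remain.
Put 15 m³ in container 6; 0 m³ remain.
Put 12 m³ in container 8; 6 m³ remain.
Put 11 m³ in container 9; 8 m³ remain.
Put 9 m³ in container 5; 0 m³ remain.
Put 8 m³ in container 3; 0 m³ remain.
Put 6 m³ in container 2; 0 m³ remain.
Put 3 m³ in container 4; 5 m³ remain.

9 containers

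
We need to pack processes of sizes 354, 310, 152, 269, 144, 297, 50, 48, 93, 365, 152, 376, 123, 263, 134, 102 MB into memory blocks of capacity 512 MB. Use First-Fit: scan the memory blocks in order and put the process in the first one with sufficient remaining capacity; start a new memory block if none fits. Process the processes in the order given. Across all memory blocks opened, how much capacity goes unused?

Put 354 MB in memory block 1; 158 MB remain.
Put 310 MB in memory block 2; 202 MB remain.
Put 152 MB in memory block 1; 6 MB remain.
Put 269 MB in memory block 3; 243 MB remain.
Put 144 MB in memory block 2; 58 MB remain.
Put 297 MB in memory block 4; 215 MB remain.
Put 50 MB in memory block 2; 8 MB remain.
Put 48 MB in memory block 3; 195 MB remain.
Put 93 MB in memory block 3; 102 MB remain.
Put 365 MB in memory block 5; 147 MB remain.
Put 152 MB in memory block 4; 63 MB remain.
Put 376 MB in memory block 6; 136 MB remain.
Put 123 MB in memory block 5; 24 MB remain.
Put 263 MB in memory block 7; 249 MB remain.
Put 134 MB in memory block 6; 2 MB remain.
Put 102 MB in memory block 3; 0 MB remain.
7 memory blocks × 512 MB = 3584 MB; used 3232 MB; unused 352 MB.

352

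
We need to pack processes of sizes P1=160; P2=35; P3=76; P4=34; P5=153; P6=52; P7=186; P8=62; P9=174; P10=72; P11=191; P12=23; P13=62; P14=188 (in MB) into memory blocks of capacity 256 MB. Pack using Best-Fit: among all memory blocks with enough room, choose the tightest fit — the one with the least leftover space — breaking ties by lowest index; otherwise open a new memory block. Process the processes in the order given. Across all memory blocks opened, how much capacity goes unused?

Put P1 (160 MB) in memory block 1; 96 MB remain.
Put P2 (35 MB) in memory block 1; 61 MB remain.
Put P3 (76 MB) in memory block 2; 180 MB remain.
Put P4 (34 MB) in memory block 1; 27 MB remain.
Put P5 (153 MB) in memory block 2; 27 MB remain.
Put P6 (52 MB) in memory block 3; 204 MB remain.
Put P7 (186 MB) in memory block 3; 18 MB remain.
Put P8 (62 MB) in memory block 4; 194 MB remain.
Put P9 (174 MB) in memory block 4; 20 MB remain.
Put P10 (72 MB) in memory block 5; 184 MB remain.
Put P11 (191 MB) in memory block 6; 65 MB remain.
Put P12 (23 MB) in memory block 1; 4 MB remain.
Put P13 (62 MB) in memory block 6; 3 MB remain.
Put P14 (188 MB) in memory block 7; 68 MB remain.
7 memory blocks × 256 MB = 1792 MB; used 1468 MB; unused 324 MB.

324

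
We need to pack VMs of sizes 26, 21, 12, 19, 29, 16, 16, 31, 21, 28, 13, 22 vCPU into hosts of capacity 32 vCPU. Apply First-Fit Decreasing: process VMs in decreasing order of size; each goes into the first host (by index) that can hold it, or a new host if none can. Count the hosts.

Sorted descending: 31, 29, 28, 26, 22, 21, 21, 19, 16, 16, 13, 12.
Put 31 vCPU in host 1; 1 vCPU remain.
Put 29 vCPU in host 2; 3 vCPU remain.
Put 28 vCPU in host 3; 4 vCPU remain.
Put 26 vCPU in host 4; 6 vCPU remain.
Put 22 vCPU in host 5; 10 vCPU remain.
Put 21 vCPU in host 6; 11 vCPU remain.
Put 21 vCPU in host 7; 11 vCPU remain.
Put 19 vCPU in host 8; 13 vCPU remain.
Put 16 vCPU in host 9; 16 vCPU remain.
Put 16 vCPU in host 9; 0 vCPU remain.
Put 13 vCPU in host 8; 0 vCPU remain.
Put 12 vCPU in host 10; 20 vCPU remain.

10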